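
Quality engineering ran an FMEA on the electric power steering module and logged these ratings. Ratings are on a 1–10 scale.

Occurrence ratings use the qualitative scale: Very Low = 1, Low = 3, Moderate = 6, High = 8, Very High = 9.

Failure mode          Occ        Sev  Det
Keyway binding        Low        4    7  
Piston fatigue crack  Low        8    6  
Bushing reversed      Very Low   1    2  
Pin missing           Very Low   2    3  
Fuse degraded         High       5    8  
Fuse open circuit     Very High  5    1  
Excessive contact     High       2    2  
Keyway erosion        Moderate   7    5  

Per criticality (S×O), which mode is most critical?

Fuse open circuit

Criticality = Severity × Occurrence:
  Keyway binding: 4 × 3 = 12
  Piston fatigue crack: 8 × 3 = 24
  Bushing reversed: 1 × 1 = 1
  Pin missing: 2 × 1 = 2
  Fuse degraded: 5 × 8 = 40
  Fuse open circuit: 5 × 9 = 45
  Excessive contact: 2 × 8 = 16
  Keyway erosion: 7 × 6 = 42
Highest criticality is 45 → Fuse open circuit.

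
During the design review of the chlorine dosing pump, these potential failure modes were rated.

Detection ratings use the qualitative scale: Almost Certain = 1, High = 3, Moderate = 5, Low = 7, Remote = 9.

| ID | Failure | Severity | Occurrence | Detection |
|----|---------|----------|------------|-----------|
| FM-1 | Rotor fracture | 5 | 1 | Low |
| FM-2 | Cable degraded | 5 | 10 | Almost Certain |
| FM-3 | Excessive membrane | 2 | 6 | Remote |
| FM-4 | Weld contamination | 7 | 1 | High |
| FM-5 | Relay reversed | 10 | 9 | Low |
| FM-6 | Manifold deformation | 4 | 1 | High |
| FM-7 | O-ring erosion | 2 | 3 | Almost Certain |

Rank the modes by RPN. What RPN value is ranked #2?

108

RPN = Severity × Occurrence × Detection:
  FM-1: 5 × 1 × 7 = 35
  FM-2: 5 × 10 × 1 = 50
  FM-3: 2 × 6 × 9 = 108
  FM-4: 7 × 1 × 3 = 21
  FM-5: 10 × 9 × 7 = 630
  FM-6: 4 × 1 × 3 = 12
  FM-7: 2 × 3 × 1 = 6
Sorted descending: 630, 108, 50, 35, 21, 12, 6.
The second-highest RPN is 108 (FM-3).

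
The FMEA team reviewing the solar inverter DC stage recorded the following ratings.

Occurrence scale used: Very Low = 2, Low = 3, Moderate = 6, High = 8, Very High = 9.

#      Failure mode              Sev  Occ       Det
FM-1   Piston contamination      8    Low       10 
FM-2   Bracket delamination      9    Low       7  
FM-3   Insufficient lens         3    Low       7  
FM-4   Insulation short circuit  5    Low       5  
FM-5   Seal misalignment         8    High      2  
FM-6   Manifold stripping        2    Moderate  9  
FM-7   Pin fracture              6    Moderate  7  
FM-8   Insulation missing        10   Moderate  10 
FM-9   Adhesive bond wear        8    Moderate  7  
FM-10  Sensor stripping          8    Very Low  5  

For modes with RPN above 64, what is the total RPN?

RPN = Severity × Occurrence × Detection:
  FM-1: 8 × 3 × 10 = 240
  FM-2: 9 × 3 × 7 = 189
  FM-3: 3 × 3 × 7 = 63
  FM-4: 5 × 3 × 5 = 75
  FM-5: 8 × 8 × 2 = 128
  FM-6: 2 × 6 × 9 = 108
  FM-7: 6 × 6 × 7 = 252
  FM-8: 10 × 6 × 10 = 600
  FM-9: 8 × 6 × 7 = 336
  FM-10: 8 × 2 × 5 = 80
RPN > 64: FM-1 (240), FM-2 (189), FM-4 (75), FM-5 (128), FM-6 (108), FM-7 (252), FM-8 (600), FM-9 (336), FM-10 (80).
Sum: 240 + 189 + 75 + 128 + 108 + 252 + 600 + 336 + 80 = 2008.

2008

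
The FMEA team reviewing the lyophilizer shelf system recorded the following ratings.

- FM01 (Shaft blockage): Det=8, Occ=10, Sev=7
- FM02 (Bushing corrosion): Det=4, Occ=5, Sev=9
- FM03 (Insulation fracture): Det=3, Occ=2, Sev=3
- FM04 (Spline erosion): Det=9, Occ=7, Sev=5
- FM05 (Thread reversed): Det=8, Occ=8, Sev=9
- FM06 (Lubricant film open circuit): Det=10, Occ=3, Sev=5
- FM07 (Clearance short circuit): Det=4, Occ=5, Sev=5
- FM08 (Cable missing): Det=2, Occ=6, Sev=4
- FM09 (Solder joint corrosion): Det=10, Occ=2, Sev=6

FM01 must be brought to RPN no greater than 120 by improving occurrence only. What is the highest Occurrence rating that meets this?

2

FM01: S=7, O=10, D=8 → current RPN = 560.
Fixed product = 56. Need 56 × O ≤ 120, so O ≤ 120/56 = 2.14.
Maximum integer Occurrence rating = 2 (gives RPN 112; O=3 would give 168 > 120).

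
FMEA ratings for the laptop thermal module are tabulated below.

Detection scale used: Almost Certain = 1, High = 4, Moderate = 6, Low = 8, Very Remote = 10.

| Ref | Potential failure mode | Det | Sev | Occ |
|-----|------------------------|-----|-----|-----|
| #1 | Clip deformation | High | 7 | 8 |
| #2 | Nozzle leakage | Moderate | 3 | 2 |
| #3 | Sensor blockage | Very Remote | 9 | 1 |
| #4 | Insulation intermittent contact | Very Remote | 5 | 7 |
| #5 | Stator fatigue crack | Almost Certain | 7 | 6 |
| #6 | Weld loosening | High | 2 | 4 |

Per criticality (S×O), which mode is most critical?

#1

Criticality = Severity × Occurrence:
  #1: 7 × 8 = 56
  #2: 3 × 2 = 6
  #3: 9 × 1 = 9
  #4: 5 × 7 = 35
  #5: 7 × 6 = 42
  #6: 2 × 4 = 8
Highest criticality is 56 → #1.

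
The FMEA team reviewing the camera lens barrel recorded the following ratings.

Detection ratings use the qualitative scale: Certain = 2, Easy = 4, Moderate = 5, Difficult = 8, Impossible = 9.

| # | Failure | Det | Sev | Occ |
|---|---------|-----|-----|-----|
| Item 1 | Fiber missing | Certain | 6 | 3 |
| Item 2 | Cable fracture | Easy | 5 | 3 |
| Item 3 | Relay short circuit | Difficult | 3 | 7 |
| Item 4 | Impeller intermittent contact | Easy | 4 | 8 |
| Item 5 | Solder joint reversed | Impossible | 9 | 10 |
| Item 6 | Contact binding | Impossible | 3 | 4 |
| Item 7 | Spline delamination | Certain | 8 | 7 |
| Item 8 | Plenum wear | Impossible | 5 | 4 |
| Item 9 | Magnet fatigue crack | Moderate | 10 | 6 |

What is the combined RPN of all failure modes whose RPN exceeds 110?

RPN = Severity × Occurrence × Detection:
  Item 1: 6 × 3 × 2 = 36
  Item 2: 5 × 3 × 4 = 60
  Item 3: 3 × 7 × 8 = 168
  Item 4: 4 × 8 × 4 = 128
  Item 5: 9 × 10 × 9 = 810
  Item 6: 3 × 4 × 9 = 108
  Item 7: 8 × 7 × 2 = 112
  Item 8: 5 × 4 × 9 = 180
  Item 9: 10 × 6 × 5 = 300
RPN > 110: Item 3 (168), Item 4 (128), Item 5 (810), Item 7 (112), Item 8 (180), Item 9 (300).
Sum: 168 + 128 + 810 + 112 + 180 + 300 = 1698.

1698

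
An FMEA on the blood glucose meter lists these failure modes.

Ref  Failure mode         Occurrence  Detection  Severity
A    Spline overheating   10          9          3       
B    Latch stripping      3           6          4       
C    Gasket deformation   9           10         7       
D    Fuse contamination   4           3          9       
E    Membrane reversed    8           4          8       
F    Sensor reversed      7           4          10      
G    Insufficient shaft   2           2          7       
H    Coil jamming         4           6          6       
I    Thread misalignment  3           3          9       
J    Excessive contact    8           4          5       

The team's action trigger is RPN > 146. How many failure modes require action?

RPN = Severity × Occurrence × Detection:
  A: 3 × 10 × 9 = 270
  B: 4 × 3 × 6 = 72
  C: 7 × 9 × 10 = 630
  D: 9 × 4 × 3 = 108
  E: 8 × 8 × 4 = 256
  F: 10 × 7 × 4 = 280
  G: 7 × 2 × 2 = 28
  H: 6 × 4 × 6 = 144
  I: 9 × 3 × 3 = 81
  J: 5 × 8 × 4 = 160
Modes with RPN > 146: A (270), C (630), E (256), F (280), J (160) → 5.

5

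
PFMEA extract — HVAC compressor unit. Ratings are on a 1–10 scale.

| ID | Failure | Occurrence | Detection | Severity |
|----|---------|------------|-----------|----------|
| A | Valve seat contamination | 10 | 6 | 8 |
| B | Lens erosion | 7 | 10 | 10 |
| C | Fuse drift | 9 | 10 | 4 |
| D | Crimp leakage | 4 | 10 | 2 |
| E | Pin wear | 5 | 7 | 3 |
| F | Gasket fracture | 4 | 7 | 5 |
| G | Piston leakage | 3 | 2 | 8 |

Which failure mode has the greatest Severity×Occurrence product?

Criticality = Severity × Occurrence:
  A: 8 × 10 = 80
  B: 10 × 7 = 70
  C: 4 × 9 = 36
  D: 2 × 4 = 8
  E: 3 × 5 = 15
  F: 5 × 4 = 20
  G: 8 × 3 = 24
Highest criticality is 80 → A.

A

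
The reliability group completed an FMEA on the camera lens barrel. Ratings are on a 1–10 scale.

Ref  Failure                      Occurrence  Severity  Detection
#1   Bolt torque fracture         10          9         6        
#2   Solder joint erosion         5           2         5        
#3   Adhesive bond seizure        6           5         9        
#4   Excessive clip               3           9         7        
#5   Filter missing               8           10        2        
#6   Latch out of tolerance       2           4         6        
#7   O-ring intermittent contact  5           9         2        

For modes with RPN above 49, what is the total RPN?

1299

RPN = Severity × Occurrence × Detection:
  #1: 9 × 10 × 6 = 540
  #2: 2 × 5 × 5 = 50
  #3: 5 × 6 × 9 = 270
  #4: 9 × 3 × 7 = 189
  #5: 10 × 8 × 2 = 160
  #6: 4 × 2 × 6 = 48
  #7: 9 × 5 × 2 = 90
RPN > 49: #1 (540), #2 (50), #3 (270), #4 (189), #5 (160), #7 (90).
Sum: 540 + 50 + 270 + 189 + 160 + 90 = 1299.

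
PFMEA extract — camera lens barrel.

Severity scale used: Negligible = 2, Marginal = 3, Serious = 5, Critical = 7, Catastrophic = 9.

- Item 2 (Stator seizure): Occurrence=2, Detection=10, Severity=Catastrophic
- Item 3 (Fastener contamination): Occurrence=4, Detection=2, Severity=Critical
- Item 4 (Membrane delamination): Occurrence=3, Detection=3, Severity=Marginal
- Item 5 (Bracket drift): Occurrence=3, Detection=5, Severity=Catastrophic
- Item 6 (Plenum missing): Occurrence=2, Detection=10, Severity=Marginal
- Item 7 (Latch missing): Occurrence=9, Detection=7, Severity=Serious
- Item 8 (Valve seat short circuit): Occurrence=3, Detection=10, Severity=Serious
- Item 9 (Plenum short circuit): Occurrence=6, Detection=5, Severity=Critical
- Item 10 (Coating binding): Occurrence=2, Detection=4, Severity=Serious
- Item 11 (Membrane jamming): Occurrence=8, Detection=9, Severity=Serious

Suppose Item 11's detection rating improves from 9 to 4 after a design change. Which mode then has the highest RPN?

Item 7

RPN = Severity × Occurrence × Detection:
  Item 2: 9 × 2 × 10 = 180
  Item 3: 7 × 4 × 2 = 56
  Item 4: 3 × 3 × 3 = 27
  Item 5: 9 × 3 × 5 = 135
  Item 6: 3 × 2 × 10 = 60
  Item 7: 5 × 9 × 7 = 315
  Item 8: 5 × 3 × 10 = 150
  Item 9: 7 × 6 × 5 = 210
  Item 10: 5 × 2 × 4 = 40
  Item 11: 5 × 8 × 9 = 360
After action: Item 11 → 5 × 8 × 4 = 160.
Revised RPNs: Item 7=315, Item 9=210, Item 2=180, Item 11=160, Item 8=150, Item 5=135, Item 6=60, Item 3=56, Item 10=40, Item 4=27.
Highest is now Item 7 (315).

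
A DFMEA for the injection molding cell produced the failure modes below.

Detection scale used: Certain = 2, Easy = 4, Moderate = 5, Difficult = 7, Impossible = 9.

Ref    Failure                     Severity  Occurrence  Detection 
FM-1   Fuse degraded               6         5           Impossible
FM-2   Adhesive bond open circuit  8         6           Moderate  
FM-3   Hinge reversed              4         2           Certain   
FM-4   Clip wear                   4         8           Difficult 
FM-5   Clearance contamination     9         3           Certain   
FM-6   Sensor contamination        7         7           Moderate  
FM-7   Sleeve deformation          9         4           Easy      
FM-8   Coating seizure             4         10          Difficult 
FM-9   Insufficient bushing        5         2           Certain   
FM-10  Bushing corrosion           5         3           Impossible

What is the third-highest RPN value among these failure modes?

245

RPN = Severity × Occurrence × Detection:
  FM-1: 6 × 5 × 9 = 270
  FM-2: 8 × 6 × 5 = 240
  FM-3: 4 × 2 × 2 = 16
  FM-4: 4 × 8 × 7 = 224
  FM-5: 9 × 3 × 2 = 54
  FM-6: 7 × 7 × 5 = 245
  FM-7: 9 × 4 × 4 = 144
  FM-8: 4 × 10 × 7 = 280
  FM-9: 5 × 2 × 2 = 20
  FM-10: 5 × 3 × 9 = 135
Sorted descending: 280, 270, 245, 240, 224, 144, 135, 54, 20, 16.
The third-highest RPN is 245 (FM-6).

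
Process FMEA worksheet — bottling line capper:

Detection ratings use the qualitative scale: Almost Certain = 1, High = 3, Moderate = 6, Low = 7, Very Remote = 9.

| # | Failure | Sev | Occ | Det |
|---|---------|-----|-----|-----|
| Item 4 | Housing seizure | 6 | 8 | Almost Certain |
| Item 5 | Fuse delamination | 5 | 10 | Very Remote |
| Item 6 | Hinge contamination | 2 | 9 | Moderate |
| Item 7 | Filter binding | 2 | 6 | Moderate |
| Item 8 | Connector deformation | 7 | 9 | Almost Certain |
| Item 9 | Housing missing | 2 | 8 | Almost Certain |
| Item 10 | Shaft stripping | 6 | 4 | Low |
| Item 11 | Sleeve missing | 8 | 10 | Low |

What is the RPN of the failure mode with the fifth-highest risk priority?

72

RPN = Severity × Occurrence × Detection:
  Item 4: 6 × 8 × 1 = 48
  Item 5: 5 × 10 × 9 = 450
  Item 6: 2 × 9 × 6 = 108
  Item 7: 2 × 6 × 6 = 72
  Item 8: 7 × 9 × 1 = 63
  Item 9: 2 × 8 × 1 = 16
  Item 10: 6 × 4 × 7 = 168
  Item 11: 8 × 10 × 7 = 560
Sorted descending: 560, 450, 168, 108, 72, 63, 48, 16.
The fifth-highest RPN is 72 (Item 7).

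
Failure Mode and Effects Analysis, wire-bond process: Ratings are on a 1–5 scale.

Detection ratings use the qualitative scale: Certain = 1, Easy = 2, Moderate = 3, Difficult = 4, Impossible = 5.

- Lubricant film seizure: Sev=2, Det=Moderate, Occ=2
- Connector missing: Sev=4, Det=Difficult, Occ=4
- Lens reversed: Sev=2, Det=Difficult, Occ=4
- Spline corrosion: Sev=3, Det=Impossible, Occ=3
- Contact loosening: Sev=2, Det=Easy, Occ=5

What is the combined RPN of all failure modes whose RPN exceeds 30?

141

RPN = Severity × Occurrence × Detection:
  Lubricant film seizure: 2 × 2 × 3 = 12
  Connector missing: 4 × 4 × 4 = 64
  Lens reversed: 2 × 4 × 4 = 32
  Spline corrosion: 3 × 3 × 5 = 45
  Contact loosening: 2 × 5 × 2 = 20
RPN > 30: Connector missing (64), Lens reversed (32), Spline corrosion (45).
Sum: 64 + 32 + 45 = 141.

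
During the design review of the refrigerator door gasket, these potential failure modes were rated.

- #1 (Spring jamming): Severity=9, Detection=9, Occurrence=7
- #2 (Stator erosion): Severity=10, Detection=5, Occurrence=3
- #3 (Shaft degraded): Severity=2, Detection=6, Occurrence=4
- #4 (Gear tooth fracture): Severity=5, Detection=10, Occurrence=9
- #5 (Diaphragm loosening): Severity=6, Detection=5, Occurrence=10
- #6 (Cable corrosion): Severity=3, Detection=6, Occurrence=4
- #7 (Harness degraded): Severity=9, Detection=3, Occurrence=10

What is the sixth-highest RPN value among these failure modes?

72

RPN = Severity × Occurrence × Detection:
  #1: 9 × 7 × 9 = 567
  #2: 10 × 3 × 5 = 150
  #3: 2 × 4 × 6 = 48
  #4: 5 × 9 × 10 = 450
  #5: 6 × 10 × 5 = 300
  #6: 3 × 4 × 6 = 72
  #7: 9 × 10 × 3 = 270
Sorted descending: 567, 450, 300, 270, 150, 72, 48.
The sixth-highest RPN is 72 (#6).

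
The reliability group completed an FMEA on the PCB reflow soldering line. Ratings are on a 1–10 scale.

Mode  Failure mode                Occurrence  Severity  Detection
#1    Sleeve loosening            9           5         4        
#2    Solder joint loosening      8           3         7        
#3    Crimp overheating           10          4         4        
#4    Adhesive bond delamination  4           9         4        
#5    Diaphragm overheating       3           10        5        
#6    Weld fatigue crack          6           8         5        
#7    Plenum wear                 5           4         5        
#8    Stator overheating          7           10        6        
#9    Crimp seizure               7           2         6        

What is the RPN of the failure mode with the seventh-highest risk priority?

144

RPN = Severity × Occurrence × Detection:
  #1: 5 × 9 × 4 = 180
  #2: 3 × 8 × 7 = 168
  #3: 4 × 10 × 4 = 160
  #4: 9 × 4 × 4 = 144
  #5: 10 × 3 × 5 = 150
  #6: 8 × 6 × 5 = 240
  #7: 4 × 5 × 5 = 100
  #8: 10 × 7 × 6 = 420
  #9: 2 × 7 × 6 = 84
Sorted descending: 420, 240, 180, 168, 160, 150, 144, 100, 84.
The seventh-highest RPN is 144 (#4).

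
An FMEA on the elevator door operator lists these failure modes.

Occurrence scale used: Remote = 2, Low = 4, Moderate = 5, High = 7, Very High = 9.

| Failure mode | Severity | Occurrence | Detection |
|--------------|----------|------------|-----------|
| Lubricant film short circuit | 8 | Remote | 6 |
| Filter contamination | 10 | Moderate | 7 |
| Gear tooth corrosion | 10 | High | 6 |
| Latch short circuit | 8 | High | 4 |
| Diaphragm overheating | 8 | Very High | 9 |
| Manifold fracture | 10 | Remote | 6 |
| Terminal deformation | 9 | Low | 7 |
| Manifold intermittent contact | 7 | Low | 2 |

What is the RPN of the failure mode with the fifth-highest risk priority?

224

RPN = Severity × Occurrence × Detection:
  Lubricant film short circuit: 8 × 2 × 6 = 96
  Filter contamination: 10 × 5 × 7 = 350
  Gear tooth corrosion: 10 × 7 × 6 = 420
  Latch short circuit: 8 × 7 × 4 = 224
  Diaphragm overheating: 8 × 9 × 9 = 648
  Manifold fracture: 10 × 2 × 6 = 120
  Terminal deformation: 9 × 4 × 7 = 252
  Manifold intermittent contact: 7 × 4 × 2 = 56
Sorted descending: 648, 420, 350, 252, 224, 120, 96, 56.
The fifth-highest RPN is 224 (Latch short circuit).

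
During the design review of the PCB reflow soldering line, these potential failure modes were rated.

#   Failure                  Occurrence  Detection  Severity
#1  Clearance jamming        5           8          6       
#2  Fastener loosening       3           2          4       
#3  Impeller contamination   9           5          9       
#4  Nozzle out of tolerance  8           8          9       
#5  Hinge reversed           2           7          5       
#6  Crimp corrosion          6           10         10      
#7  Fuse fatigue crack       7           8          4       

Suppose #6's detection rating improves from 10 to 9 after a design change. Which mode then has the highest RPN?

#4

RPN = Severity × Occurrence × Detection:
  #1: 6 × 5 × 8 = 240
  #2: 4 × 3 × 2 = 24
  #3: 9 × 9 × 5 = 405
  #4: 9 × 8 × 8 = 576
  #5: 5 × 2 × 7 = 70
  #6: 10 × 6 × 10 = 600
  #7: 4 × 7 × 8 = 224
After action: #6 → 10 × 6 × 9 = 540.
Revised RPNs: #4=576, #6=540, #3=405, #1=240, #7=224, #5=70, #2=24.
Highest is now #4 (576).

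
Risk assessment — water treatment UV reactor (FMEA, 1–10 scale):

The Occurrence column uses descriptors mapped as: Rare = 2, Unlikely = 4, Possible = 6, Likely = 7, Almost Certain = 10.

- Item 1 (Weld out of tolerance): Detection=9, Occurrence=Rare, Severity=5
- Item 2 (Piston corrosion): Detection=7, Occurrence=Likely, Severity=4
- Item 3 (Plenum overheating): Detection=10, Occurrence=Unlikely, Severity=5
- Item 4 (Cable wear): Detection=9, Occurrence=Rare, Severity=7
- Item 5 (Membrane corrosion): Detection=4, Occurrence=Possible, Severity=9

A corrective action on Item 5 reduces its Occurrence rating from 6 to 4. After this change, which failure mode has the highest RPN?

RPN = Severity × Occurrence × Detection:
  Item 1: 5 × 2 × 9 = 90
  Item 2: 4 × 7 × 7 = 196
  Item 3: 5 × 4 × 10 = 200
  Item 4: 7 × 2 × 9 = 126
  Item 5: 9 × 6 × 4 = 216
After action: Item 5 → 9 × 4 × 4 = 144.
Revised RPNs: Item 3=200, Item 2=196, Item 5=144, Item 4=126, Item 1=90.
Highest is now Item 3 (200).

Item 3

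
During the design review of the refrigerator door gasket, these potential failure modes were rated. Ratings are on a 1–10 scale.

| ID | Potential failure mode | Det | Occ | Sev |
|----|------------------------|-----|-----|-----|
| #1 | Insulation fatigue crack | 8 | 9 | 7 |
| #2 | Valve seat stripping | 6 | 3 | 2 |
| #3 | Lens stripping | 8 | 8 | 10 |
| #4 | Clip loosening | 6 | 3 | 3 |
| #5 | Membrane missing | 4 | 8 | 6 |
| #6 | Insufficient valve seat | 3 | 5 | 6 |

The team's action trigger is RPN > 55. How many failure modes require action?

4

RPN = Severity × Occurrence × Detection:
  #1: 7 × 9 × 8 = 504
  #2: 2 × 3 × 6 = 36
  #3: 10 × 8 × 8 = 640
  #4: 3 × 3 × 6 = 54
  #5: 6 × 8 × 4 = 192
  #6: 6 × 5 × 3 = 90
Modes with RPN > 55: #1 (504), #3 (640), #5 (192), #6 (90) → 4.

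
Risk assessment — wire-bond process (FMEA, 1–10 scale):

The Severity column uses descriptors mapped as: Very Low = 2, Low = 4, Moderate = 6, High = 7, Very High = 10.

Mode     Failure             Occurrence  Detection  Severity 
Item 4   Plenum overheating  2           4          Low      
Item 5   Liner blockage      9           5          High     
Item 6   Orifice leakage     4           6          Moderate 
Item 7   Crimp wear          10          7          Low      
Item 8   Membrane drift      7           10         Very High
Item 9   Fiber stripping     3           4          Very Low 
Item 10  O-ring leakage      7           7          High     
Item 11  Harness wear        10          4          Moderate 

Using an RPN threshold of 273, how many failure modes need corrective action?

4

RPN = Severity × Occurrence × Detection:
  Item 4: 4 × 2 × 4 = 32
  Item 5: 7 × 9 × 5 = 315
  Item 6: 6 × 4 × 6 = 144
  Item 7: 4 × 10 × 7 = 280
  Item 8: 10 × 7 × 10 = 700
  Item 9: 2 × 3 × 4 = 24
  Item 10: 7 × 7 × 7 = 343
  Item 11: 6 × 10 × 4 = 240
Modes with RPN ≥ 273: Item 5 (315), Item 7 (280), Item 8 (700), Item 10 (343) → 4.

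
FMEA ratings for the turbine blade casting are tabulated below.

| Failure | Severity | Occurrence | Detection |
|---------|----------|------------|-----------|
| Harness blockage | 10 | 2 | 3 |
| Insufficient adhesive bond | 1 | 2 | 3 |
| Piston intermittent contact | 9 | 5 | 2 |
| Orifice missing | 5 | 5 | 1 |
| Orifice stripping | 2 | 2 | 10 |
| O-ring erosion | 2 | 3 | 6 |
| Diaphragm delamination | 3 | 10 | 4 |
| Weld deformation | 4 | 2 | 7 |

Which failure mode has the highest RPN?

RPN = Severity × Occurrence × Detection:
  Harness blockage: 10 × 2 × 3 = 60
  Insufficient adhesive bond: 1 × 2 × 3 = 6
  Piston intermittent contact: 9 × 5 × 2 = 90
  Orifice missing: 5 × 5 × 1 = 25
  Orifice stripping: 2 × 2 × 10 = 40
  O-ring erosion: 2 × 3 × 6 = 36
  Diaphragm delamination: 3 × 10 × 4 = 120
  Weld deformation: 4 × 2 × 7 = 56
Highest RPN is 120 → Diaphragm delamination.

Diaphragm delamination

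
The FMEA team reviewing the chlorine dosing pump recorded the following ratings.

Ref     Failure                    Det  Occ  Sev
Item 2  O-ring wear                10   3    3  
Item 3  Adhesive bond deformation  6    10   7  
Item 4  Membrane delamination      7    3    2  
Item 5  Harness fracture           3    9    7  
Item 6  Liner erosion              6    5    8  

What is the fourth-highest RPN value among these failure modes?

RPN = Severity × Occurrence × Detection:
  Item 2: 3 × 3 × 10 = 90
  Item 3: 7 × 10 × 6 = 420
  Item 4: 2 × 3 × 7 = 42
  Item 5: 7 × 9 × 3 = 189
  Item 6: 8 × 5 × 6 = 240
Sorted descending: 420, 240, 189, 90, 42.
The fourth-highest RPN is 90 (Item 2).

90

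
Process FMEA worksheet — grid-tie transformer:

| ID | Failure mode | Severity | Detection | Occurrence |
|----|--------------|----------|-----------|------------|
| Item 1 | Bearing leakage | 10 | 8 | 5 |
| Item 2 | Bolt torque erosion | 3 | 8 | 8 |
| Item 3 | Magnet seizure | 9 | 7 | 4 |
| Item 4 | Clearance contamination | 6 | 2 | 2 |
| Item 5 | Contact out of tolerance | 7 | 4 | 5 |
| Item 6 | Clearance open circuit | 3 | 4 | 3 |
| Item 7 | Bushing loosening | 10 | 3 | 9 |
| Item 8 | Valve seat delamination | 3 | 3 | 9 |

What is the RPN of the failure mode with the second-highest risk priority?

RPN = Severity × Occurrence × Detection:
  Item 1: 10 × 5 × 8 = 400
  Item 2: 3 × 8 × 8 = 192
  Item 3: 9 × 4 × 7 = 252
  Item 4: 6 × 2 × 2 = 24
  Item 5: 7 × 5 × 4 = 140
  Item 6: 3 × 3 × 4 = 36
  Item 7: 10 × 9 × 3 = 270
  Item 8: 3 × 9 × 3 = 81
Sorted descending: 400, 270, 252, 192, 140, 81, 36, 24.
The second-highest RPN is 270 (Item 7).

270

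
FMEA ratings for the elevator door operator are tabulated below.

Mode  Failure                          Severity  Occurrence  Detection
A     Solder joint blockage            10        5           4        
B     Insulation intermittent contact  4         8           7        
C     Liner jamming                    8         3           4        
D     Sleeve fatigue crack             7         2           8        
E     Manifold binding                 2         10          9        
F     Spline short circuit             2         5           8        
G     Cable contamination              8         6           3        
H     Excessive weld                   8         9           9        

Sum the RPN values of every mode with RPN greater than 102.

1508

RPN = Severity × Occurrence × Detection:
  A: 10 × 5 × 4 = 200
  B: 4 × 8 × 7 = 224
  C: 8 × 3 × 4 = 96
  D: 7 × 2 × 8 = 112
  E: 2 × 10 × 9 = 180
  F: 2 × 5 × 8 = 80
  G: 8 × 6 × 3 = 144
  H: 8 × 9 × 9 = 648
RPN > 102: A (200), B (224), D (112), E (180), G (144), H (648).
Sum: 200 + 224 + 112 + 180 + 144 + 648 = 1508.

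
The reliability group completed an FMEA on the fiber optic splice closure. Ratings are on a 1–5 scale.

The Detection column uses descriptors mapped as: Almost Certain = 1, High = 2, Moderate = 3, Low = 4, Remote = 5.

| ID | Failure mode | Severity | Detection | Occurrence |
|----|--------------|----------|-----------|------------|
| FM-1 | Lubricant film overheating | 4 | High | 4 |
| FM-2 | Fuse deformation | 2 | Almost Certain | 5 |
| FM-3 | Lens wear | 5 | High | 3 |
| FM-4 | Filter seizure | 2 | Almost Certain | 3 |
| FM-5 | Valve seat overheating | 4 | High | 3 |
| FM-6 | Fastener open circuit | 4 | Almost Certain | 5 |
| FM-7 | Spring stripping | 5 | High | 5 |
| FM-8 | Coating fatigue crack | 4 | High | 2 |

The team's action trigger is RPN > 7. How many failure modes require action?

7

RPN = Severity × Occurrence × Detection:
  FM-1: 4 × 4 × 2 = 32
  FM-2: 2 × 5 × 1 = 10
  FM-3: 5 × 3 × 2 = 30
  FM-4: 2 × 3 × 1 = 6
  FM-5: 4 × 3 × 2 = 24
  FM-6: 4 × 5 × 1 = 20
  FM-7: 5 × 5 × 2 = 50
  FM-8: 4 × 2 × 2 = 16
Modes with RPN > 7: FM-1 (32), FM-2 (10), FM-3 (30), FM-5 (24), FM-6 (20), FM-7 (50), FM-8 (16) → 7.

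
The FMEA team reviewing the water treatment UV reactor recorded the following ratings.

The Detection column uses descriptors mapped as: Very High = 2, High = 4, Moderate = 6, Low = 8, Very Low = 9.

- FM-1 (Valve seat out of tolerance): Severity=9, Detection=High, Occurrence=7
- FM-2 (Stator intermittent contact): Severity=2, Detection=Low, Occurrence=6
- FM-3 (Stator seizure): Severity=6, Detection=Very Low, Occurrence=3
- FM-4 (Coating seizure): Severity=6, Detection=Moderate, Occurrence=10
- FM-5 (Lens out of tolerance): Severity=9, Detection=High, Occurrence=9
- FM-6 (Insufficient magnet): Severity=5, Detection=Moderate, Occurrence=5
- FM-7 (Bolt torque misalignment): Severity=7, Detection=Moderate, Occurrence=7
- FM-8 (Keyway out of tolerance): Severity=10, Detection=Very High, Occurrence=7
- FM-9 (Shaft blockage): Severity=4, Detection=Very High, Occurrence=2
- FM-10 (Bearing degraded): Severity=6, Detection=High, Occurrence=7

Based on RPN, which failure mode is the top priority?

FM-4

RPN = Severity × Occurrence × Detection:
  FM-1: 9 × 7 × 4 = 252
  FM-2: 2 × 6 × 8 = 96
  FM-3: 6 × 3 × 9 = 162
  FM-4: 6 × 10 × 6 = 360
  FM-5: 9 × 9 × 4 = 324
  FM-6: 5 × 5 × 6 = 150
  FM-7: 7 × 7 × 6 = 294
  FM-8: 10 × 7 × 2 = 140
  FM-9: 4 × 2 × 2 = 16
  FM-10: 6 × 7 × 4 = 168
Highest RPN is 360 → FM-4.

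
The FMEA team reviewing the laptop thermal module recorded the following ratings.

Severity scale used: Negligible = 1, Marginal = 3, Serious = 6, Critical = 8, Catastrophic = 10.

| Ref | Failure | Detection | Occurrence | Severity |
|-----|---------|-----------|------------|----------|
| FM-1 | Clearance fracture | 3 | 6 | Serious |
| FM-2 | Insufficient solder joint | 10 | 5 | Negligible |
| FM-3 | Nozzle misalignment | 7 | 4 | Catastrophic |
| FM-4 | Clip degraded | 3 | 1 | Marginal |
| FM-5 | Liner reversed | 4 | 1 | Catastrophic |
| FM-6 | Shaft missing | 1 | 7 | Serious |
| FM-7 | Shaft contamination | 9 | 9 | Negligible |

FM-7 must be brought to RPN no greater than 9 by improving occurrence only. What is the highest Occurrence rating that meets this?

1

FM-7: S=1, O=9, D=9 → current RPN = 81.
Fixed product = 9. Need 9 × O ≤ 9, so O ≤ 9/9 = 1.00.
Maximum integer Occurrence rating = 1 (gives RPN 9; O=2 would give 18 > 9).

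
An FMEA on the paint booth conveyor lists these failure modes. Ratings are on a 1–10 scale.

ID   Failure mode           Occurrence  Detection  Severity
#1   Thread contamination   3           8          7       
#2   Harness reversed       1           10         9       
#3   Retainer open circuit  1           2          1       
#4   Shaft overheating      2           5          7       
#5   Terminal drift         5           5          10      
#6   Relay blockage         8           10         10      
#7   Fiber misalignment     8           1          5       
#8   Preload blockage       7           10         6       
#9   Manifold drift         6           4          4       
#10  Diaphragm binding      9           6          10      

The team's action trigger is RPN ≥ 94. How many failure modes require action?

RPN = Severity × Occurrence × Detection:
  #1: 7 × 3 × 8 = 168
  #2: 9 × 1 × 10 = 90
  #3: 1 × 1 × 2 = 2
  #4: 7 × 2 × 5 = 70
  #5: 10 × 5 × 5 = 250
  #6: 10 × 8 × 10 = 800
  #7: 5 × 8 × 1 = 40
  #8: 6 × 7 × 10 = 420
  #9: 4 × 6 × 4 = 96
  #10: 10 × 9 × 6 = 540
Modes with RPN ≥ 94: #1 (168), #5 (250), #6 (800), #8 (420), #9 (96), #10 (540) → 6.

6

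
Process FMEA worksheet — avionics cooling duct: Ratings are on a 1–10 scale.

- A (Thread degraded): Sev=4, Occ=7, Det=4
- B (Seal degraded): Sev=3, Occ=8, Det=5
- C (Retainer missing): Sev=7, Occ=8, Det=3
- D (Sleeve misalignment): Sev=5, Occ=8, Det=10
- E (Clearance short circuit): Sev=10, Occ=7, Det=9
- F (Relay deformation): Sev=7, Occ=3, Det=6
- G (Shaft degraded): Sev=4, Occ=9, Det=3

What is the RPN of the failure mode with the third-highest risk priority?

RPN = Severity × Occurrence × Detection:
  A: 4 × 7 × 4 = 112
  B: 3 × 8 × 5 = 120
  C: 7 × 8 × 3 = 168
  D: 5 × 8 × 10 = 400
  E: 10 × 7 × 9 = 630
  F: 7 × 3 × 6 = 126
  G: 4 × 9 × 3 = 108
Sorted descending: 630, 400, 168, 126, 120, 112, 108.
The third-highest RPN is 168 (C).

168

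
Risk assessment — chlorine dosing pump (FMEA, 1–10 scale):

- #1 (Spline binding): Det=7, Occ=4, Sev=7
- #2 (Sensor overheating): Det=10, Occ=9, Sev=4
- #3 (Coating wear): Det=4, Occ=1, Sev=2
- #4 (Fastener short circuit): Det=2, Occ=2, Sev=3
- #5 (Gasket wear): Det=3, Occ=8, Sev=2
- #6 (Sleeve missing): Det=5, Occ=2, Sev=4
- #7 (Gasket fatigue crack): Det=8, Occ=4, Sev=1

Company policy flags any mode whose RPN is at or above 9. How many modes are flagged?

RPN = Severity × Occurrence × Detection:
  #1: 7 × 4 × 7 = 196
  #2: 4 × 9 × 10 = 360
  #3: 2 × 1 × 4 = 8
  #4: 3 × 2 × 2 = 12
  #5: 2 × 8 × 3 = 48
  #6: 4 × 2 × 5 = 40
  #7: 1 × 4 × 8 = 32
Modes with RPN ≥ 9: #1 (196), #2 (360), #4 (12), #5 (48), #6 (40), #7 (32) → 6.

6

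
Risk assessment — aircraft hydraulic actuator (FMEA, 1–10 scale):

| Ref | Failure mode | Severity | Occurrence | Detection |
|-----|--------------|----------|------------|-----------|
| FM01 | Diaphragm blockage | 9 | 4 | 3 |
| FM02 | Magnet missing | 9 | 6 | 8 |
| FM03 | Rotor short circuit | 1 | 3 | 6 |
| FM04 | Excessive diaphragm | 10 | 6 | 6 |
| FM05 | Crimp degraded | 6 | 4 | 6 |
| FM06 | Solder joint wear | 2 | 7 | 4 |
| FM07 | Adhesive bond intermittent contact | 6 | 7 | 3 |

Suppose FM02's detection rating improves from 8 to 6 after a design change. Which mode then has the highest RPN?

RPN = Severity × Occurrence × Detection:
  FM01: 9 × 4 × 3 = 108
  FM02: 9 × 6 × 8 = 432
  FM03: 1 × 3 × 6 = 18
  FM04: 10 × 6 × 6 = 360
  FM05: 6 × 4 × 6 = 144
  FM06: 2 × 7 × 4 = 56
  FM07: 6 × 7 × 3 = 126
After action: FM02 → 9 × 6 × 6 = 324.
Revised RPNs: FM04=360, FM02=324, FM05=144, FM07=126, FM01=108, FM06=56, FM03=18.
Highest is now FM04 (360).

FM04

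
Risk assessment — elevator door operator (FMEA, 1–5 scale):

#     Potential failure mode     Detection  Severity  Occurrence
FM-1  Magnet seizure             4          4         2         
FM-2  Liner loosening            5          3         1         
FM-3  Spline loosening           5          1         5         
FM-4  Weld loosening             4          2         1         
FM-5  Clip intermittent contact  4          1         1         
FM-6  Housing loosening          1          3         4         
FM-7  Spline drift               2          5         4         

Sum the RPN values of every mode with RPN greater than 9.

RPN = Severity × Occurrence × Detection:
  FM-1: 4 × 2 × 4 = 32
  FM-2: 3 × 1 × 5 = 15
  FM-3: 1 × 5 × 5 = 25
  FM-4: 2 × 1 × 4 = 8
  FM-5: 1 × 1 × 4 = 4
  FM-6: 3 × 4 × 1 = 12
  FM-7: 5 × 4 × 2 = 40
RPN > 9: FM-1 (32), FM-2 (15), FM-3 (25), FM-6 (12), FM-7 (40).
Sum: 32 + 15 + 25 + 12 + 40 = 124.

124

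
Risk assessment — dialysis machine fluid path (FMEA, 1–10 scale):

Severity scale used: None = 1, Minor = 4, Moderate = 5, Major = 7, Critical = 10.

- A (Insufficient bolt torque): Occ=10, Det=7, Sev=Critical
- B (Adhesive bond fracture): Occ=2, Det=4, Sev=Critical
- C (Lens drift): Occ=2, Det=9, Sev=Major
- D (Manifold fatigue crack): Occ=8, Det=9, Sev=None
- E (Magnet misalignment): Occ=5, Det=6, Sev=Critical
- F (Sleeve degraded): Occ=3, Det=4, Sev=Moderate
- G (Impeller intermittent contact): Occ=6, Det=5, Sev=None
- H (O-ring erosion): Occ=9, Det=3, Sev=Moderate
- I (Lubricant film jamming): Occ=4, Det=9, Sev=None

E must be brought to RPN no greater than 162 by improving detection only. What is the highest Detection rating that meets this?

3

E: S=10, O=5, D=6 → current RPN = 300.
Fixed product = 50. Need 50 × D ≤ 162, so D ≤ 162/50 = 3.24.
Maximum integer Detection rating = 3 (gives RPN 150; D=4 would give 200 > 162).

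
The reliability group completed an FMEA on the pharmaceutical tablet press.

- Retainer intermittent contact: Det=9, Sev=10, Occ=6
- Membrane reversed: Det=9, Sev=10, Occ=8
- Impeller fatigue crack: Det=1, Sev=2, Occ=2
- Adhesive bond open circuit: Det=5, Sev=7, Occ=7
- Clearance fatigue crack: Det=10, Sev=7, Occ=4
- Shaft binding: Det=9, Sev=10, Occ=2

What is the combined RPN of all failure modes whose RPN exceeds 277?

RPN = Severity × Occurrence × Detection:
  Retainer intermittent contact: 10 × 6 × 9 = 540
  Membrane reversed: 10 × 8 × 9 = 720
  Impeller fatigue crack: 2 × 2 × 1 = 4
  Adhesive bond open circuit: 7 × 7 × 5 = 245
  Clearance fatigue crack: 7 × 4 × 10 = 280
  Shaft binding: 10 × 2 × 9 = 180
RPN > 277: Retainer intermittent contact (540), Membrane reversed (720), Clearance fatigue crack (280).
Sum: 540 + 720 + 280 = 1540.

1540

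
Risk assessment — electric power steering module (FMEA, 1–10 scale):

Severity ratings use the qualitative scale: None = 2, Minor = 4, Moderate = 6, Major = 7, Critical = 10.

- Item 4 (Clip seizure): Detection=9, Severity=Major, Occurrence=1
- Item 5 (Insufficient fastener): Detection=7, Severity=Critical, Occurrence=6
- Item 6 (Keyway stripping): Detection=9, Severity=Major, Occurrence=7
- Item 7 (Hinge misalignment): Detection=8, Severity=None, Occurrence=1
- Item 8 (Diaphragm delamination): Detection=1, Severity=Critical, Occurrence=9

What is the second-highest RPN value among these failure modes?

420

RPN = Severity × Occurrence × Detection:
  Item 4: 7 × 1 × 9 = 63
  Item 5: 10 × 6 × 7 = 420
  Item 6: 7 × 7 × 9 = 441
  Item 7: 2 × 1 × 8 = 16
  Item 8: 10 × 9 × 1 = 90
Sorted descending: 441, 420, 90, 63, 16.
The second-highest RPN is 420 (Item 5).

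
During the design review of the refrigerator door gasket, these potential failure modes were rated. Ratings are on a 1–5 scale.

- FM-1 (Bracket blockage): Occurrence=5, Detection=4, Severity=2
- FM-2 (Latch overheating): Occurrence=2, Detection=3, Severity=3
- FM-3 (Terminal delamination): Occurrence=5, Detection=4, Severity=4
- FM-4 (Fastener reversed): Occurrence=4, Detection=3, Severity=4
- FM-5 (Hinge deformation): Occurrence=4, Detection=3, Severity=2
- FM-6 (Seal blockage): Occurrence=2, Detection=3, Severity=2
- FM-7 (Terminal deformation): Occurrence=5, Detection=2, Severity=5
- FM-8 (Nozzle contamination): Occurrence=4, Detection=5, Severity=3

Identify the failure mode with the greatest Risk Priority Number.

RPN = Severity × Occurrence × Detection:
  FM-1: 2 × 5 × 4 = 40
  FM-2: 3 × 2 × 3 = 18
  FM-3: 4 × 5 × 4 = 80
  FM-4: 4 × 4 × 3 = 48
  FM-5: 2 × 4 × 3 = 24
  FM-6: 2 × 2 × 3 = 12
  FM-7: 5 × 5 × 2 = 50
  FM-8: 3 × 4 × 5 = 60
Highest RPN is 80 → FM-3.

FM-3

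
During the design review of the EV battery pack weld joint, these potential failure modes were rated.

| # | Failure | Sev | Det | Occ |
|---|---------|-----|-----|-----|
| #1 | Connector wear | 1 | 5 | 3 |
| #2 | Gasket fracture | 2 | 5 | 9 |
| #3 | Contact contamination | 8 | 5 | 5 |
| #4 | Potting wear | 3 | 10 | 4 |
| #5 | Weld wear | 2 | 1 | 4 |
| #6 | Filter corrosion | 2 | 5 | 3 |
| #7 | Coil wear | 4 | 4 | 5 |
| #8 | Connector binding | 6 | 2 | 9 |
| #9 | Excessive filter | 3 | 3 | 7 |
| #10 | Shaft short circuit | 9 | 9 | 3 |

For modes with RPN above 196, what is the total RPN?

443

RPN = Severity × Occurrence × Detection:
  #1: 1 × 3 × 5 = 15
  #2: 2 × 9 × 5 = 90
  #3: 8 × 5 × 5 = 200
  #4: 3 × 4 × 10 = 120
  #5: 2 × 4 × 1 = 8
  #6: 2 × 3 × 5 = 30
  #7: 4 × 5 × 4 = 80
  #8: 6 × 9 × 2 = 108
  #9: 3 × 7 × 3 = 63
  #10: 9 × 3 × 9 = 243
RPN > 196: #3 (200), #10 (243).
Sum: 200 + 243 = 443.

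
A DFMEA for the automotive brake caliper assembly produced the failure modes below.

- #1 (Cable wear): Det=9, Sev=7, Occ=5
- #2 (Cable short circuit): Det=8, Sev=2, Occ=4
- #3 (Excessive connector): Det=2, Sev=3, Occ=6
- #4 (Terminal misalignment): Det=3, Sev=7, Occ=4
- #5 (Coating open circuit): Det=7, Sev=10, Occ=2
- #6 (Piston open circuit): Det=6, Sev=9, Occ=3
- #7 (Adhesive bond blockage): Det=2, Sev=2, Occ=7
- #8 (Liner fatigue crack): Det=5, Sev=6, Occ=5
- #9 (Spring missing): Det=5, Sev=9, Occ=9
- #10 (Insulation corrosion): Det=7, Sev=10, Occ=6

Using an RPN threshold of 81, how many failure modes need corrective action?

RPN = Severity × Occurrence × Detection:
  #1: 7 × 5 × 9 = 315
  #2: 2 × 4 × 8 = 64
  #3: 3 × 6 × 2 = 36
  #4: 7 × 4 × 3 = 84
  #5: 10 × 2 × 7 = 140
  #6: 9 × 3 × 6 = 162
  #7: 2 × 7 × 2 = 28
  #8: 6 × 5 × 5 = 150
  #9: 9 × 9 × 5 = 405
  #10: 10 × 6 × 7 = 420
Modes with RPN ≥ 81: #1 (315), #4 (84), #5 (140), #6 (162), #8 (150), #9 (405), #10 (420) → 7.

7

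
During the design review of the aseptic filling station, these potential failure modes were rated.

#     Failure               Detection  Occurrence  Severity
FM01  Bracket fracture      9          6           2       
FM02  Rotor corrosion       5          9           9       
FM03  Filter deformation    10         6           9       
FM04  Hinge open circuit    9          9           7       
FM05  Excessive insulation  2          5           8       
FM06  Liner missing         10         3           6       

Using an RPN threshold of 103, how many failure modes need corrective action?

5

RPN = Severity × Occurrence × Detection:
  FM01: 2 × 6 × 9 = 108
  FM02: 9 × 9 × 5 = 405
  FM03: 9 × 6 × 10 = 540
  FM04: 7 × 9 × 9 = 567
  FM05: 8 × 5 × 2 = 80
  FM06: 6 × 3 × 10 = 180
Modes with RPN ≥ 103: FM01 (108), FM02 (405), FM03 (540), FM04 (567), FM06 (180) → 5.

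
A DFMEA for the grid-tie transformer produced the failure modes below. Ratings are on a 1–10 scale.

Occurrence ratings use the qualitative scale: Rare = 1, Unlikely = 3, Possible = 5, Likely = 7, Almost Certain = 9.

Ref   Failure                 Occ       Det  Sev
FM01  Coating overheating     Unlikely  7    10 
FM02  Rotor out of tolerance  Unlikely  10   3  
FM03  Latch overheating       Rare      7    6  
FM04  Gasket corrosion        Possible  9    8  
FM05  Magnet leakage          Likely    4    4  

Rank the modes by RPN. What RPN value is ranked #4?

RPN = Severity × Occurrence × Detection:
  FM01: 10 × 3 × 7 = 210
  FM02: 3 × 3 × 10 = 90
  FM03: 6 × 1 × 7 = 42
  FM04: 8 × 5 × 9 = 360
  FM05: 4 × 7 × 4 = 112
Sorted descending: 360, 210, 112, 90, 42.
The fourth-highest RPN is 90 (FM02).

90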